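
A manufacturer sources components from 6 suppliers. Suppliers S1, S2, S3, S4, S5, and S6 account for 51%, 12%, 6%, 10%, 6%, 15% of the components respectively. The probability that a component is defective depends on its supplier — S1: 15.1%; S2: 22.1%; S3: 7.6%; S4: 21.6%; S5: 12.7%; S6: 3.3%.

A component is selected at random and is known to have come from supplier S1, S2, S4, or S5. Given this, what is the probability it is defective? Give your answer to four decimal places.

Let S = {S1, S2, S4, S5}.
P(S) = 0.51 + 0.12 + 0.1 + 0.06 = 0.79.
P(D ∩ S) = 0.151·0.51 + 0.221·0.12 + 0.216·0.1 + 0.127·0.06 = 0.07701 + 0.02652 + 0.0216 + 0.00762 = 0.13275.
P(D | S) = 0.13275 / 0.79 = 0.168038…

P(D|S) ≈ 0.1680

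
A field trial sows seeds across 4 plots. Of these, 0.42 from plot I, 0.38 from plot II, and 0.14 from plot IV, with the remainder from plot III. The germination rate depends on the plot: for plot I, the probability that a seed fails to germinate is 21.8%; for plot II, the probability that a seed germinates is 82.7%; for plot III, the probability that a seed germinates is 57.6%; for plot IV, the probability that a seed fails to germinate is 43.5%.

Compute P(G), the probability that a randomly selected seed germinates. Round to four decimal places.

P(III) = 1 − (0.42 + 0.38 + 0.14) = 0.06.
P(G|I) = 1 − 0.218 = 0.782.
P(G|IV) = 1 − 0.435 = 0.565.
By the law of total probability,
P(G) = P(G|I)·P(I) + P(G|II)·P(II) + P(G|III)·P(III) + P(G|IV)·P(IV)
      = 0.782·0.42 + 0.827·0.38 + 0.576·0.06 + 0.565·0.14
      = 0.32844 + 0.31426 + 0.03456 + 0.0791 = 0.75636

P(G) ≈ 0.7564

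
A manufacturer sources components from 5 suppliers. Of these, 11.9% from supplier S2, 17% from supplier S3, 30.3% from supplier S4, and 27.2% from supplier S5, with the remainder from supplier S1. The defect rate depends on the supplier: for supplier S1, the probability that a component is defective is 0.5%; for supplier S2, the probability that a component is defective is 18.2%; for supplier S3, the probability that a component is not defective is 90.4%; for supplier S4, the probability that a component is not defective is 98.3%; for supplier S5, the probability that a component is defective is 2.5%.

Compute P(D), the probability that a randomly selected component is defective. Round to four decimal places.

P(S1) = 1 − (0.119 + 0.17 + 0.303 + 0.272) = 0.136.
P(D|S3) = 1 − 0.904 = 0.096.
P(D|S4) = 1 − 0.983 = 0.017.
P(D) = P(D|S1)·P(S1) + P(D|S2)·P(S2) + P(D|S3)·P(S3) + P(D|S4)·P(S4) + P(D|S5)·P(S5)
      = 0.005·0.136 + 0.182·0.119 + 0.096·0.17 + 0.017·0.303 + 0.025·0.272
      = 0.00068 + 0.021658 + 0.01632 + 0.005151 + 0.0068 = 0.050609

0.0506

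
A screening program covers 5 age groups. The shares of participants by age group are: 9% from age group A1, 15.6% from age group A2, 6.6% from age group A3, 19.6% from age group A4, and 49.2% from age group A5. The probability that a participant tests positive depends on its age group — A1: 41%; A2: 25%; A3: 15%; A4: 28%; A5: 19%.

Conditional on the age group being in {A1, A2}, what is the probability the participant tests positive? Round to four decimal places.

Let S = {A1, A2}.
P(S) = 0.09 + 0.156 = 0.246.
P(T ∩ S) = 0.41·0.09 + 0.25·0.156 = 0.0369 + 0.039 = 0.0759.
P(T | S) = 0.0759 / 0.246 = 0.308537…

P(T|S) ≈ 0.3085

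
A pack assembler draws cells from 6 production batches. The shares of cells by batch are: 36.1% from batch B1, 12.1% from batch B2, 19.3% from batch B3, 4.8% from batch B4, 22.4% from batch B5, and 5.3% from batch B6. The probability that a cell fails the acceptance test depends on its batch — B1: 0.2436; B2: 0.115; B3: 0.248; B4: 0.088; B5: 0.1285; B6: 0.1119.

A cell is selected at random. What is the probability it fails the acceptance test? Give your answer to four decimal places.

P(F) = P(F|B1)·P(B1) + P(F|B2)·P(B2) + P(F|B3)·P(B3) + P(F|B4)·P(B4) + P(F|B5)·P(B5) + P(F|B6)·P(B6)
      = 0.2436·0.361 + 0.115·0.121 + 0.248·0.193 + 0.088·0.048 + 0.1285·0.224 + 0.1119·0.053
      = 0.0879396 + 0.013915 + 0.047864 + 0.004224 + 0.028784 + 0.0059307 = 0.1886573

0.1887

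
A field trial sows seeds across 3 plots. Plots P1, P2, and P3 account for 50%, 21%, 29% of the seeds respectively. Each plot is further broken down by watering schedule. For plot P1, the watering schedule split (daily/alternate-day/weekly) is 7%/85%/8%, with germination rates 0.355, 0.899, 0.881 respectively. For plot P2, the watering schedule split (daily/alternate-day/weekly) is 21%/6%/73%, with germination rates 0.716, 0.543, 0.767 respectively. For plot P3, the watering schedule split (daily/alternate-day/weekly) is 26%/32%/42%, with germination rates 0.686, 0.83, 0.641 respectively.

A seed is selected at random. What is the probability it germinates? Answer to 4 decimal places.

P(G|P1) = 0.07·0.355 + 0.85·0.899 + 0.08·0.881 = 0.02485 + 0.76415 + 0.07048 = 0.85948
P(G|P2) = 0.21·0.716 + 0.06·0.543 + 0.73·0.767 = 0.15036 + 0.03258 + 0.55991 = 0.74285
P(G|P3) = 0.26·0.686 + 0.32·0.83 + 0.42·0.641 = 0.17836 + 0.2656 + 0.26922 = 0.71318
By total probability over the outer partition,
P(G) = 0.5·0.85948 + 0.21·0.74285 + 0.29·0.71318
      = 0.42974 + 0.1559985 + 0.2068222 = 0.7925607

0.7926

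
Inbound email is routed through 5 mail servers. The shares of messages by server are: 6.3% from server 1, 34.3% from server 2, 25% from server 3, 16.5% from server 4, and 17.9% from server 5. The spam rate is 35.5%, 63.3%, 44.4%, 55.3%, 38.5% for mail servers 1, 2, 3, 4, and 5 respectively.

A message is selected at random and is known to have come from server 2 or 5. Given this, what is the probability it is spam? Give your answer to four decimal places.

0.5480

Let J = {2, 5}.
P(J) = 0.343 + 0.179 = 0.522.
P(S ∩ J) = 0.633·0.343 + 0.385·0.179 = 0.217119 + 0.068915 = 0.286034.
P(S | J) = 0.286034 / 0.522 = 0.547958…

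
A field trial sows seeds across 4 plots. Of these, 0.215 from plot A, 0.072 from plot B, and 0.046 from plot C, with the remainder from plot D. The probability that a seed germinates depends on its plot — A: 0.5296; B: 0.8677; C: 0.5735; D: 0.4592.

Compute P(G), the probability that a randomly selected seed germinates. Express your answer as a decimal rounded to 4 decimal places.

P(G) ≈ 0.5090

P(D) = 1 − (0.215 + 0.072 + 0.046) = 0.667.
Summing over the partition,
P(G) = P(G|A)·P(A) + P(G|B)·P(B) + P(G|C)·P(C) + P(G|D)·P(D)
      = 0.5296·0.215 + 0.8677·0.072 + 0.5735·0.046 + 0.4592·0.667
      = 0.113864 + 0.0624744 + 0.026381 + 0.3062864 = 0.5090058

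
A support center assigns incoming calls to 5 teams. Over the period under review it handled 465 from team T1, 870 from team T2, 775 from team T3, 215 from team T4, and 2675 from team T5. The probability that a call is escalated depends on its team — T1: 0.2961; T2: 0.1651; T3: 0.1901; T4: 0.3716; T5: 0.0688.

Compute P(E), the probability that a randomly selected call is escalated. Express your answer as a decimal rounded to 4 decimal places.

Total: 465 + 870 + 775 + 215 + 2675 = 5000.
P(T1) = 465/5000 = 0.093. P(T2) = 870/5000 = 0.174. P(T3) = 775/5000 = 0.155. P(T4) = 215/5000 = 0.043. P(T5) = 2675/5000 = 0.535.
P(E) = P(E|T1)·P(T1) + P(E|T2)·P(T2) + P(E|T3)·P(T3) + P(E|T4)·P(T4) + P(E|T5)·P(T5)
      = 0.2961·0.093 + 0.1651·0.174 + 0.1901·0.155 + 0.3716·0.043 + 0.0688·0.535
      = 0.0275373 + 0.0287274 + 0.0294655 + 0.0159788 + 0.036808 = 0.138517

P(E) ≈ 0.1385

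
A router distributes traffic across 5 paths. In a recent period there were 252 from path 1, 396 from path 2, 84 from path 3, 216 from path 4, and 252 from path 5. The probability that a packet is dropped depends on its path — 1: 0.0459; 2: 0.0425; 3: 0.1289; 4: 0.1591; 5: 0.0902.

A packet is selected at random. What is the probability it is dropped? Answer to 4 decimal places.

Total: 252 + 396 + 84 + 216 + 252 = 1200.
P(1) = 252/1200 = 0.21. P(2) = 396/1200 = 0.33. P(3) = 84/1200 = 0.07. P(4) = 216/1200 = 0.18. P(5) = 252/1200 = 0.21.
P(L) = P(L|1)·P(1) + P(L|2)·P(2) + P(L|3)·P(3) + P(L|4)·P(4) + P(L|5)·P(5)
      = 0.0459·0.21 + 0.0425·0.33 + 0.1289·0.07 + 0.1591·0.18 + 0.0902·0.21
      = 0.009639 + 0.014025 + 0.009023 + 0.028638 + 0.018942 = 0.080267

P(L) ≈ 0.0803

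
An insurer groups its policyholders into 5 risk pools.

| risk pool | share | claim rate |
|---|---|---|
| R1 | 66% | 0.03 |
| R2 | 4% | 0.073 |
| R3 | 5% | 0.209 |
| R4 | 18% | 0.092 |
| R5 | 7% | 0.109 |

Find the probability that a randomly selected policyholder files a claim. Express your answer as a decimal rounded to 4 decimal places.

P(C) = P(C|R1)·P(R1) + P(C|R2)·P(R2) + P(C|R3)·P(R3) + P(C|R4)·P(R4) + P(C|R5)·P(R5)
      = 0.03·0.66 + 0.073·0.04 + 0.209·0.05 + 0.092·0.18 + 0.109·0.07
      = 0.0198 + 0.00292 + 0.01045 + 0.01656 + 0.00763 = 0.05736

0.0574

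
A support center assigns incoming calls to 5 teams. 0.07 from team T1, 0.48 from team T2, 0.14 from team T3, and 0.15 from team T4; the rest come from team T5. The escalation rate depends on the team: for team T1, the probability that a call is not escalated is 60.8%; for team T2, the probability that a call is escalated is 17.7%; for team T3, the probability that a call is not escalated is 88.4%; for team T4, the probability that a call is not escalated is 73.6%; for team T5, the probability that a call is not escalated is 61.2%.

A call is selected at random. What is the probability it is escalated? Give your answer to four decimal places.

0.2303

P(T5) = 1 − (0.07 + 0.48 + 0.14 + 0.15) = 0.16.
P(E|T1) = 1 − 0.608 = 0.392.
P(E|T3) = 1 − 0.884 = 0.116.
P(E|T4) = 1 − 0.736 = 0.264.
P(E|T5) = 1 − 0.612 = 0.388.
P(E) = P(E|T1)·P(T1) + P(E|T2)·P(T2) + P(E|T3)·P(T3) + P(E|T4)·P(T4) + P(E|T5)·P(T5)
      = 0.392·0.07 + 0.177·0.48 + 0.116·0.14 + 0.264·0.15 + 0.388·0.16
      = 0.02744 + 0.08496 + 0.01624 + 0.0396 + 0.06208 = 0.23032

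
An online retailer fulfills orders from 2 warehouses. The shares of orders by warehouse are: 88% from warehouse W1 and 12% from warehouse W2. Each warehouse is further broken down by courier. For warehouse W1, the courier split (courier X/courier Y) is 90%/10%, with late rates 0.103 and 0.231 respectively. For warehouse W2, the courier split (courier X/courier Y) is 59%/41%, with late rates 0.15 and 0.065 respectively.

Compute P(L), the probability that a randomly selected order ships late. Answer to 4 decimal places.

P(L) ≈ 0.1157

P(L|W1) = 0.9·0.103 + 0.1·0.231 = 0.0927 + 0.0231 = 0.1158
P(L|W2) = 0.59·0.15 + 0.41·0.065 = 0.0885 + 0.02665 = 0.11515
Then overall,
P(L) = 0.88·0.1158 + 0.12·0.11515
      = 0.101904 + 0.013818 = 0.115722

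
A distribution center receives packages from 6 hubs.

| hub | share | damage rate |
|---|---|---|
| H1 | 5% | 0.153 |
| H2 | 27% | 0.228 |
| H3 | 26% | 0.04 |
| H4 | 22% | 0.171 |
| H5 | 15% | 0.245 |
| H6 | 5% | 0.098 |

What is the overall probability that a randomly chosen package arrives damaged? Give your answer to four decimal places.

P(D) = P(D|H1)·P(H1) + P(D|H2)·P(H2) + P(D|H3)·P(H3) + P(D|H4)·P(H4) + P(D|H5)·P(H5) + P(D|H6)·P(H6)
      = 0.153·0.05 + 0.228·0.27 + 0.04·0.26 + 0.171·0.22 + 0.245·0.15 + 0.098·0.05
      = 0.00765 + 0.06156 + 0.0104 + 0.03762 + 0.03675 + 0.0049 = 0.15888

0.1589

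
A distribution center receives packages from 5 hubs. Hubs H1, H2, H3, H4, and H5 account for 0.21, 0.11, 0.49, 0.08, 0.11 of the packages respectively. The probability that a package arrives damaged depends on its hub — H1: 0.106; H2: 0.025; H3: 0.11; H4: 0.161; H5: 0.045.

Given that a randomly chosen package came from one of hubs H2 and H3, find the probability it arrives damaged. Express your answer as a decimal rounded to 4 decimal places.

P(D|S) ≈ 0.0944

Let S = {H2, H3}.
P(S) = 0.11 + 0.49 = 0.6.
P(D ∩ S) = 0.025·0.11 + 0.11·0.49 = 0.00275 + 0.0539 = 0.05665.
P(D | S) = 0.05665 / 0.6 = 0.094417…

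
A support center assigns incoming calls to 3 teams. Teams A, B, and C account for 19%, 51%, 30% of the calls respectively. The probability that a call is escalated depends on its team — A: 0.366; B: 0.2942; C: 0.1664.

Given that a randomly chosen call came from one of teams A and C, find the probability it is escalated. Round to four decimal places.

0.2438

Let S = {A, C}.
P(S) = 0.19 + 0.3 = 0.49.
P(E ∩ S) = 0.366·0.19 + 0.1664·0.3 = 0.06954 + 0.04992 = 0.11946.
P(E | S) = 0.11946 / 0.49 = 0.243796…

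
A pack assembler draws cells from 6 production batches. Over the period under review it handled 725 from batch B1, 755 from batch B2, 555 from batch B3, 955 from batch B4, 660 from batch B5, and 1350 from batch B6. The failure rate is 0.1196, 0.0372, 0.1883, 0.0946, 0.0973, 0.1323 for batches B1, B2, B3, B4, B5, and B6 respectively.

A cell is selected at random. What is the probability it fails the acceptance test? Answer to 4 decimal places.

P(F) ≈ 0.1105

Total: 725 + 755 + 555 + 955 + 660 + 1350 = 5000.
P(B1) = 725/5000 = 0.145. P(B2) = 755/5000 = 0.151. P(B3) = 555/5000 = 0.111. P(B4) = 955/5000 = 0.191. P(B5) = 660/5000 = 0.132. P(B6) = 1350/5000 = 0.27.
Using total probability over the partition,
P(F) = P(F|B1)·P(B1) + P(F|B2)·P(B2) + P(F|B3)·P(B3) + P(F|B4)·P(B4) + P(F|B5)·P(B5) + P(F|B6)·P(B6)
      = 0.1196·0.145 + 0.0372·0.151 + 0.1883·0.111 + 0.0946·0.191 + 0.0973·0.132 + 0.1323·0.27
      = 0.017342 + 0.0056172 + 0.0209013 + 0.0180686 + 0.0128436 + 0.035721 = 0.1104937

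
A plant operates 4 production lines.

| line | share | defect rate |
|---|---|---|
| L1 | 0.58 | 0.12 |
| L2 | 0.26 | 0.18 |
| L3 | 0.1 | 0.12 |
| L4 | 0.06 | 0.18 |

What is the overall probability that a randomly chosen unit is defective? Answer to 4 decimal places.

P(D) = P(D|L1)·P(L1) + P(D|L2)·P(L2) + P(D|L3)·P(L3) + P(D|L4)·P(L4)
      = 0.12·0.58 + 0.18·0.26 + 0.12·0.1 + 0.18·0.06
      = 0.0696 + 0.0468 + 0.012 + 0.0108 = 0.1392

0.1392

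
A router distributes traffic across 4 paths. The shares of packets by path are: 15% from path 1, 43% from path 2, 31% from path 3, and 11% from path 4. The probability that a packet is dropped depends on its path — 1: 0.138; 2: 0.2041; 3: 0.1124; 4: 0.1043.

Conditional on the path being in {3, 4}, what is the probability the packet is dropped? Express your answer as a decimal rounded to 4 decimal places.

0.1103

Let S = {3, 4}.
P(S) = 0.31 + 0.11 = 0.42.
P(L ∩ S) = 0.1124·0.31 + 0.1043·0.11 = 0.034844 + 0.011473 = 0.046317.
P(L | S) = 0.046317 / 0.42 = 0.110279…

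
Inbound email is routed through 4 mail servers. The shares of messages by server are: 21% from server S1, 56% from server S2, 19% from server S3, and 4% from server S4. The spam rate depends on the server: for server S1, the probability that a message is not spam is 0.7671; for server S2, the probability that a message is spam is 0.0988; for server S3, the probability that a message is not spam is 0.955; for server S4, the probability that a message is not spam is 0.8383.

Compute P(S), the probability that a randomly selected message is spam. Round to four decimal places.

P(S) ≈ 0.1193

P(S|S1) = 1 − 0.7671 = 0.2329.
P(S|S3) = 1 − 0.955 = 0.045.
P(S|S4) = 1 − 0.8383 = 0.1617.
P(S) = P(S|S1)·P(S1) + P(S|S2)·P(S2) + P(S|S3)·P(S3) + P(S|S4)·P(S4)
      = 0.2329·0.21 + 0.0988·0.56 + 0.045·0.19 + 0.1617·0.04
      = 0.048909 + 0.055328 + 0.00855 + 0.006468 = 0.119255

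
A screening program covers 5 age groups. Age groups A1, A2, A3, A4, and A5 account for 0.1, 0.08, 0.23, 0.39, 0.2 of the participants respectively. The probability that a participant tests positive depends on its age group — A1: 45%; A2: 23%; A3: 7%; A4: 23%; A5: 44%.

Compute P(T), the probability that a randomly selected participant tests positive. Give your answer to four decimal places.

P(T) = P(T|A1)·P(A1) + P(T|A2)·P(A2) + P(T|A3)·P(A3) + P(T|A4)·P(A4) + P(T|A5)·P(A5)
      = 0.45·0.1 + 0.23·0.08 + 0.07·0.23 + 0.23·0.39 + 0.44·0.2
      = 0.045 + 0.0184 + 0.0161 + 0.0897 + 0.088 = 0.2572

0.2572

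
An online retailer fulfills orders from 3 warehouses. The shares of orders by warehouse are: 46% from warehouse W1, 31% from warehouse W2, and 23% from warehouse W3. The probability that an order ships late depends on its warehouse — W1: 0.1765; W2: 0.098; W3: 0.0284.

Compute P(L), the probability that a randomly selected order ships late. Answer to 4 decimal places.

P(L) = P(L|W1)·P(W1) + P(L|W2)·P(W2) + P(L|W3)·P(W3)
      = 0.1765·0.46 + 0.098·0.31 + 0.0284·0.23
      = 0.08119 + 0.03038 + 0.006532 = 0.118102

P(L) ≈ 0.1181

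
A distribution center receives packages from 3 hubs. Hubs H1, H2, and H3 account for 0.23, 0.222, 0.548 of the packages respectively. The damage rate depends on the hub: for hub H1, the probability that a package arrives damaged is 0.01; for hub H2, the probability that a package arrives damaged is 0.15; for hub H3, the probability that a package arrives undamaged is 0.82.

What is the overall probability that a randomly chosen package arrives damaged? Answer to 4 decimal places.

P(D) ≈ 0.1342

P(D|H3) = 1 − 0.82 = 0.18.
By the law of total probability,
P(D) = P(D|H1)·P(H1) + P(D|H2)·P(H2) + P(D|H3)·P(H3)
      = 0.01·0.23 + 0.15·0.222 + 0.18·0.548
      = 0.0023 + 0.0333 + 0.09864 = 0.13424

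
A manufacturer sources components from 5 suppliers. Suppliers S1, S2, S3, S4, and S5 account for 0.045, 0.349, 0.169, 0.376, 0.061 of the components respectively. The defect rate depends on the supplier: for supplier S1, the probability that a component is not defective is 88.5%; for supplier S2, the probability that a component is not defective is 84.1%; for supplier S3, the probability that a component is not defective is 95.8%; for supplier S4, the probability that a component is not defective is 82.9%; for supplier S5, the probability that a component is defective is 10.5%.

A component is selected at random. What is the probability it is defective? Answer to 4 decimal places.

0.1385

P(D|S1) = 1 − 0.885 = 0.115.
P(D|S2) = 1 − 0.841 = 0.159.
P(D|S3) = 1 − 0.958 = 0.042.
P(D|S4) = 1 − 0.829 = 0.171.
P(D) = P(D|S1)·P(S1) + P(D|S2)·P(S2) + P(D|S3)·P(S3) + P(D|S4)·P(S4) + P(D|S5)·P(S5)
      = 0.115·0.045 + 0.159·0.349 + 0.042·0.169 + 0.171·0.376 + 0.105·0.061
      = 0.005175 + 0.055491 + 0.007098 + 0.064296 + 0.006405 = 0.138465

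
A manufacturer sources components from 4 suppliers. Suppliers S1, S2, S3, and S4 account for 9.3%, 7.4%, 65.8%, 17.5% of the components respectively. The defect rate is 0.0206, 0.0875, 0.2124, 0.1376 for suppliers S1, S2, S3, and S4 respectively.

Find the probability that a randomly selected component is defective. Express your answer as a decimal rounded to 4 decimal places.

P(D) ≈ 0.1722

By the law of total probability,
P(D) = P(D|S1)·P(S1) + P(D|S2)·P(S2) + P(D|S3)·P(S3) + P(D|S4)·P(S4)
      = 0.0206·0.093 + 0.0875·0.074 + 0.2124·0.658 + 0.1376·0.175
      = 0.0019158 + 0.006475 + 0.1397592 + 0.02408 = 0.17223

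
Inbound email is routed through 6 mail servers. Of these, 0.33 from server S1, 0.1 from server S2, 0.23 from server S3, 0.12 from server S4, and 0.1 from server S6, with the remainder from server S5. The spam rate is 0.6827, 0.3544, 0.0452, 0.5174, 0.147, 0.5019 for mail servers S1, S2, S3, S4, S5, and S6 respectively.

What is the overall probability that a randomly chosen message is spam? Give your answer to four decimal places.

P(S5) = 1 − (0.33 + 0.1 + 0.23 + 0.12 + 0.1) = 0.12.
P(S) = P(S|S1)·P(S1) + P(S|S2)·P(S2) + P(S|S3)·P(S3) + P(S|S4)·P(S4) + P(S|S5)·P(S5) + P(S|S6)·P(S6)
      = 0.6827·0.33 + 0.3544·0.1 + 0.0452·0.23 + 0.5174·0.12 + 0.147·0.12 + 0.5019·0.1
      = 0.225291 + 0.03544 + 0.010396 + 0.062088 + 0.01764 + 0.05019 = 0.401045

P(S) ≈ 0.4010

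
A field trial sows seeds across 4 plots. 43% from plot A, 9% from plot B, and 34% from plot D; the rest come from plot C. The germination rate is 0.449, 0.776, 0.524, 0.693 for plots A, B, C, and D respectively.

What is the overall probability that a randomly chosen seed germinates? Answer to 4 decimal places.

P(G) ≈ 0.5719

P(C) = 1 − (0.43 + 0.09 + 0.34) = 0.14.
Summing over the partition,
P(G) = P(G|A)·P(A) + P(G|B)·P(B) + P(G|C)·P(C) + P(G|D)·P(D)
      = 0.449·0.43 + 0.776·0.09 + 0.524·0.14 + 0.693·0.34
      = 0.19307 + 0.06984 + 0.07336 + 0.23562 = 0.57189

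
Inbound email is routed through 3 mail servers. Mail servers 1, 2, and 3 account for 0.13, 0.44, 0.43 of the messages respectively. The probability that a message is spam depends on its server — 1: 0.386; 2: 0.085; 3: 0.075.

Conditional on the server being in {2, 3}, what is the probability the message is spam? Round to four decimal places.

Let J = {2, 3}.
P(J) = 0.44 + 0.43 = 0.87.
P(S ∩ J) = 0.085·0.44 + 0.075·0.43 = 0.0374 + 0.03225 = 0.06965.
P(S | J) = 0.06965 / 0.87 = 0.080057…

0.0801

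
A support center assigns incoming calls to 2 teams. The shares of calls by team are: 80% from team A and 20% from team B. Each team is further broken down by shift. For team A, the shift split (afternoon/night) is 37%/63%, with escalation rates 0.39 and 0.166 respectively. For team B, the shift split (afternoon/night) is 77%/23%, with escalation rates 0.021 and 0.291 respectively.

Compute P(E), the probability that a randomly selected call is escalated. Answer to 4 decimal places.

P(E) ≈ 0.2157

P(E|A) = 0.37·0.39 + 0.63·0.166 = 0.1443 + 0.10458 = 0.24888
P(E|B) = 0.77·0.021 + 0.23·0.291 = 0.01617 + 0.06693 = 0.0831
Then overall,
P(E) = 0.8·0.24888 + 0.2·0.0831
      = 0.199104 + 0.01662 = 0.215724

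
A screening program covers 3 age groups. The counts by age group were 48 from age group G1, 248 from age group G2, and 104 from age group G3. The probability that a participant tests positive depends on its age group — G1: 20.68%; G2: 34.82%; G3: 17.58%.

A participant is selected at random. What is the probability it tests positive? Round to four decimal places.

Total: 48 + 248 + 104 = 400.
P(G1) = 48/400 = 0.12. P(G2) = 248/400 = 0.62. P(G3) = 104/400 = 0.26.
Summing over the partition,
P(T) = P(T|G1)·P(G1) + P(T|G2)·P(G2) + P(T|G3)·P(G3)
      = 0.2068·0.12 + 0.3482·0.62 + 0.1758·0.26
      = 0.024816 + 0.215884 + 0.045708 = 0.286408

0.2864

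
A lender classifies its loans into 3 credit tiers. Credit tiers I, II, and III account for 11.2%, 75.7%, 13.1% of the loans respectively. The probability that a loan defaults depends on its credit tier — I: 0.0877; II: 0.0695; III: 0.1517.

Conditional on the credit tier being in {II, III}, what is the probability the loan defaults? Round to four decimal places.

0.0816

Let S = {II, III}.
P(S) = 0.757 + 0.131 = 0.888.
P(D ∩ S) = 0.0695·0.757 + 0.1517·0.131 = 0.0526115 + 0.0198727 = 0.0724842.
P(D | S) = 0.0724842 / 0.888 = 0.081626…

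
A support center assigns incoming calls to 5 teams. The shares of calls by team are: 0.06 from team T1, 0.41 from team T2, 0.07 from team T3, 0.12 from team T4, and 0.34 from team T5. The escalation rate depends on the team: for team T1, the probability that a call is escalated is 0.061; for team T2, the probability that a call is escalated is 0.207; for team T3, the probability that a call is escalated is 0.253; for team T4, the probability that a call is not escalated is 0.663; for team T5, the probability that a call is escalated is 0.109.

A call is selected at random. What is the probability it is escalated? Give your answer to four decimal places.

P(E|T4) = 1 − 0.663 = 0.337.
Summing over the partition,
P(E) = P(E|T1)·P(T1) + P(E|T2)·P(T2) + P(E|T3)·P(T3) + P(E|T4)·P(T4) + P(E|T5)·P(T5)
      = 0.061·0.06 + 0.207·0.41 + 0.253·0.07 + 0.337·0.12 + 0.109·0.34
      = 0.00366 + 0.08487 + 0.01771 + 0.04044 + 0.03706 = 0.18374

0.1837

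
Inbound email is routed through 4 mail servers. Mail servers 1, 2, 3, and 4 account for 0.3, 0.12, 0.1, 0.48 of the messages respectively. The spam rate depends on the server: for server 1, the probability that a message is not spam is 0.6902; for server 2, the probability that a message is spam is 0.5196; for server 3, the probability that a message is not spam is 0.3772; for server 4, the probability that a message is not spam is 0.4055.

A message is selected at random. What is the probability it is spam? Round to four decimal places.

P(S) ≈ 0.5029

P(S|1) = 1 − 0.6902 = 0.3098.
P(S|3) = 1 − 0.3772 = 0.6228.
P(S|4) = 1 − 0.4055 = 0.5945.
P(S) = P(S|1)·P(1) + P(S|2)·P(2) + P(S|3)·P(3) + P(S|4)·P(4)
      = 0.3098·0.3 + 0.5196·0.12 + 0.6228·0.1 + 0.5945·0.48
      = 0.09294 + 0.062352 + 0.06228 + 0.28536 = 0.502932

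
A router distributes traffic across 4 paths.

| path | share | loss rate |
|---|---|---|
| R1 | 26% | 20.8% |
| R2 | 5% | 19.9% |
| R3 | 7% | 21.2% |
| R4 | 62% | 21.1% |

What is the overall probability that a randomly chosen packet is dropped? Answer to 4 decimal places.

0.2097

P(L) = P(L|R1)·P(R1) + P(L|R2)·P(R2) + P(L|R3)·P(R3) + P(L|R4)·P(R4)
      = 0.208·0.26 + 0.199·0.05 + 0.212·0.07 + 0.211·0.62
      = 0.05408 + 0.00995 + 0.01484 + 0.13082 = 0.20969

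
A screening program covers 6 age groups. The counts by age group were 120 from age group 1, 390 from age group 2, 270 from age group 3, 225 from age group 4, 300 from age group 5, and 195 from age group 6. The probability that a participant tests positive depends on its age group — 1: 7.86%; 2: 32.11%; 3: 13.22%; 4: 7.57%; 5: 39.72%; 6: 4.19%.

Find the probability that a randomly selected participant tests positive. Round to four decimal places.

Total: 120 + 390 + 270 + 225 + 300 + 195 = 1500.
P(1) = 120/1500 = 0.08. P(2) = 390/1500 = 0.26. P(3) = 270/1500 = 0.18. P(4) = 225/1500 = 0.15. P(5) = 300/1500 = 0.2. P(6) = 195/1500 = 0.13.
P(T) = P(T|1)·P(1) + P(T|2)·P(2) + P(T|3)·P(3) + P(T|4)·P(4) + P(T|5)·P(5) + P(T|6)·P(6)
      = 0.0786·0.08 + 0.3211·0.26 + 0.1322·0.18 + 0.0757·0.15 + 0.3972·0.2 + 0.0419·0.13
      = 0.006288 + 0.083486 + 0.023796 + 0.011355 + 0.07944 + 0.005447 = 0.209812

0.2098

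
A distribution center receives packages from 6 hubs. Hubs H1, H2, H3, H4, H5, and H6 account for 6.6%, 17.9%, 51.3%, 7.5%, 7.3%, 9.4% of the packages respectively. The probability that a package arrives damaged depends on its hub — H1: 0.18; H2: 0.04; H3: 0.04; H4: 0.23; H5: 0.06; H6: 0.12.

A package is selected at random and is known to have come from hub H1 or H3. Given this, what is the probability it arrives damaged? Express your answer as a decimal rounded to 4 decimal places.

Let S = {H1, H3}.
P(S) = 0.066 + 0.513 = 0.579.
P(D ∩ S) = 0.18·0.066 + 0.04·0.513 = 0.01188 + 0.02052 = 0.0324.
P(D | S) = 0.0324 / 0.579 = 0.055959…

P(D|S) ≈ 0.0560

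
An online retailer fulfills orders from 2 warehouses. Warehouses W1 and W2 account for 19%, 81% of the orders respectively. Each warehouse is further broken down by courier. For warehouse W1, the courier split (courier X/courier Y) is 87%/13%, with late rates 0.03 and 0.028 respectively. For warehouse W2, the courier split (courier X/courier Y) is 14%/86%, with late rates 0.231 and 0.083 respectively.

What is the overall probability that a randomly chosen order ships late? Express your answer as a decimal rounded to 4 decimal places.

P(L) ≈ 0.0897

P(L|W1) = 0.87·0.03 + 0.13·0.028 = 0.0261 + 0.00364 = 0.02974
P(L|W2) = 0.14·0.231 + 0.86·0.083 = 0.03234 + 0.07138 = 0.10372
By total probability over the outer partition,
P(L) = 0.19·0.02974 + 0.81·0.10372
      = 0.0056506 + 0.0840132 = 0.0896638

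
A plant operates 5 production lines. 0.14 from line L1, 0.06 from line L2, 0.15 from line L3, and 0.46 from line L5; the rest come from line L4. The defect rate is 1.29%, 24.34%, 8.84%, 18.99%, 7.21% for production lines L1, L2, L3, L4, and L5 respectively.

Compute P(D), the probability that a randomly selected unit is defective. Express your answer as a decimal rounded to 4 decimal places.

P(L4) = 1 − (0.14 + 0.06 + 0.15 + 0.46) = 0.19.
By the law of total probability,
P(D) = P(D|L1)·P(L1) + P(D|L2)·P(L2) + P(D|L3)·P(L3) + P(D|L4)·P(L4) + P(D|L5)·P(L5)
      = 0.0129·0.14 + 0.2434·0.06 + 0.0884·0.15 + 0.1899·0.19 + 0.0721·0.46
      = 0.001806 + 0.014604 + 0.01326 + 0.036081 + 0.033166 = 0.098917

P(D) ≈ 0.0989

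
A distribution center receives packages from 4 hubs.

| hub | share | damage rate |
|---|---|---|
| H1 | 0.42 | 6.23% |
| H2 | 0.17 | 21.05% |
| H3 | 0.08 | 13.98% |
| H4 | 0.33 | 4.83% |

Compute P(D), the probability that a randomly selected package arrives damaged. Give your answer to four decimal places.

0.0891

P(D) = P(D|H1)·P(H1) + P(D|H2)·P(H2) + P(D|H3)·P(H3) + P(D|H4)·P(H4)
      = 0.0623·0.42 + 0.2105·0.17 + 0.1398·0.08 + 0.0483·0.33
      = 0.026166 + 0.035785 + 0.011184 + 0.015939 = 0.089074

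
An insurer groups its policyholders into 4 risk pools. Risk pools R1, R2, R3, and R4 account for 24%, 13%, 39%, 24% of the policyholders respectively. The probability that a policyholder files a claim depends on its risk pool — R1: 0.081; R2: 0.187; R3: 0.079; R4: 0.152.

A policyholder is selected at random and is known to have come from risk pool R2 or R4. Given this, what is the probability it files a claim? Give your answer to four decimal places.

Let S = {R2, R4}.
P(S) = 0.13 + 0.24 = 0.37.
P(C ∩ S) = 0.187·0.13 + 0.152·0.24 = 0.02431 + 0.03648 = 0.06079.
P(C | S) = 0.06079 / 0.37 = 0.164297…

P(C|S) ≈ 0.1643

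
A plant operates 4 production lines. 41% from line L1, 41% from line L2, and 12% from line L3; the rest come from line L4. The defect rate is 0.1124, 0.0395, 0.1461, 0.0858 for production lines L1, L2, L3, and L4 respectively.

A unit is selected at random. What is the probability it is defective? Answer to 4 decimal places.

P(L4) = 1 − (0.41 + 0.41 + 0.12) = 0.06.
Summing over the partition,
P(D) = P(D|L1)·P(L1) + P(D|L2)·P(L2) + P(D|L3)·P(L3) + P(D|L4)·P(L4)
      = 0.1124·0.41 + 0.0395·0.41 + 0.1461·0.12 + 0.0858·0.06
      = 0.046084 + 0.016195 + 0.017532 + 0.005148 = 0.084959

0.0850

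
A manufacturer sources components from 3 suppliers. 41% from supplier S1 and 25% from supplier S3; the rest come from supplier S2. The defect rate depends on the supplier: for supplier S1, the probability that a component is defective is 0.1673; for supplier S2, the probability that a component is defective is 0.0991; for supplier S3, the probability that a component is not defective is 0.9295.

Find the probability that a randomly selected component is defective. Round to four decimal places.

0.1199

P(S2) = 1 − (0.41 + 0.25) = 0.34.
P(D|S3) = 1 − 0.9295 = 0.0705.
P(D) = P(D|S1)·P(S1) + P(D|S2)·P(S2) + P(D|S3)·P(S3)
      = 0.1673·0.41 + 0.0991·0.34 + 0.0705·0.25
      = 0.068593 + 0.033694 + 0.017625 = 0.119912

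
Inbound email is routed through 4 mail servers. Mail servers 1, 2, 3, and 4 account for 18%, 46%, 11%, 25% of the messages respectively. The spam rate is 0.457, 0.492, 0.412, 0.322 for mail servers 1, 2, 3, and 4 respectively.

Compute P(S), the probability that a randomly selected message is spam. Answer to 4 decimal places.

0.4344

Summing over the partition,
P(S) = P(S|1)·P(1) + P(S|2)·P(2) + P(S|3)·P(3) + P(S|4)·P(4)
      = 0.457·0.18 + 0.492·0.46 + 0.412·0.11 + 0.322·0.25
      = 0.08226 + 0.22632 + 0.04532 + 0.0805 = 0.4344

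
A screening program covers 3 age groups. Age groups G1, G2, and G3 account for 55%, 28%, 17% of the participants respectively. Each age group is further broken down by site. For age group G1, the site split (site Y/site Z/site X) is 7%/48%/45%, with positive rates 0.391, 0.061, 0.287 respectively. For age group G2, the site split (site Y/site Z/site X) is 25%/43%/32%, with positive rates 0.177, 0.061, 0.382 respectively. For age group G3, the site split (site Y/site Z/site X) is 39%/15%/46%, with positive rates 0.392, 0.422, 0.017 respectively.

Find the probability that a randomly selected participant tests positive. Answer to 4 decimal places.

P(T|G1) = 0.07·0.391 + 0.48·0.061 + 0.45·0.287 = 0.02737 + 0.02928 + 0.12915 = 0.1858
P(T|G2) = 0.25·0.177 + 0.43·0.061 + 0.32·0.382 = 0.04425 + 0.02623 + 0.12224 = 0.19272
P(T|G3) = 0.39·0.392 + 0.15·0.422 + 0.46·0.017 = 0.15288 + 0.0633 + 0.00782 = 0.224
Then overall,
P(T) = 0.55·0.1858 + 0.28·0.19272 + 0.17·0.224
      = 0.10219 + 0.0539616 + 0.03808 = 0.1942316

P(T) ≈ 0.1942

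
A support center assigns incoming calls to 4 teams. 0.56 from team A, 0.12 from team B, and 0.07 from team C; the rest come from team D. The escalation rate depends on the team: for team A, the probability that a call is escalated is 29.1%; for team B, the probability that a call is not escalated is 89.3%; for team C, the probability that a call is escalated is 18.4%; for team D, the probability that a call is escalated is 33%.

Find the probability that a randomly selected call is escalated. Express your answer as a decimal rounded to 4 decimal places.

0.2712

P(D) = 1 − (0.56 + 0.12 + 0.07) = 0.25.
P(E|B) = 1 − 0.893 = 0.107.
Summing over the partition,
P(E) = P(E|A)·P(A) + P(E|B)·P(B) + P(E|C)·P(C) + P(E|D)·P(D)
      = 0.291·0.56 + 0.107·0.12 + 0.184·0.07 + 0.33·0.25
      = 0.16296 + 0.01284 + 0.01288 + 0.0825 = 0.27118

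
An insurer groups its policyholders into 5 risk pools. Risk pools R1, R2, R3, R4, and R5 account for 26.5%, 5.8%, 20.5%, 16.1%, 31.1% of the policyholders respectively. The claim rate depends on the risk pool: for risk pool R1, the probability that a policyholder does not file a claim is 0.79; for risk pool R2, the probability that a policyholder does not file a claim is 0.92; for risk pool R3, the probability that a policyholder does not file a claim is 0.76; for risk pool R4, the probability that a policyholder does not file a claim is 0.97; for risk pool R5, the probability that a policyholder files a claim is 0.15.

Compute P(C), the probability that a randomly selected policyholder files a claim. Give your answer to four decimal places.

P(C|R1) = 1 − 0.79 = 0.21.
P(C|R2) = 1 − 0.92 = 0.08.
P(C|R3) = 1 − 0.76 = 0.24.
P(C|R4) = 1 − 0.97 = 0.03.
Using total probability over the partition,
P(C) = P(C|R1)·P(R1) + P(C|R2)·P(R2) + P(C|R3)·P(R3) + P(C|R4)·P(R4) + P(C|R5)·P(R5)
      = 0.21·0.265 + 0.08·0.058 + 0.24·0.205 + 0.03·0.161 + 0.15·0.311
      = 0.05565 + 0.00464 + 0.0492 + 0.00483 + 0.04665 = 0.16097

0.1610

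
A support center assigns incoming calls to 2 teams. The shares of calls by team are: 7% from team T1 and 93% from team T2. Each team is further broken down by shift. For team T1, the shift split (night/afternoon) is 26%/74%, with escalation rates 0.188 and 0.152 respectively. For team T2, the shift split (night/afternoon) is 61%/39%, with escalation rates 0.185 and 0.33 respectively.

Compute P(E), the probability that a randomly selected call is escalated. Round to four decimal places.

0.2359

P(E|T1) = 0.26·0.188 + 0.74·0.152 = 0.04888 + 0.11248 = 0.16136
P(E|T2) = 0.61·0.185 + 0.39·0.33 = 0.11285 + 0.1287 = 0.24155
By total probability over the outer partition,
P(E) = 0.07·0.16136 + 0.93·0.24155
      = 0.0112952 + 0.2246415 = 0.2359367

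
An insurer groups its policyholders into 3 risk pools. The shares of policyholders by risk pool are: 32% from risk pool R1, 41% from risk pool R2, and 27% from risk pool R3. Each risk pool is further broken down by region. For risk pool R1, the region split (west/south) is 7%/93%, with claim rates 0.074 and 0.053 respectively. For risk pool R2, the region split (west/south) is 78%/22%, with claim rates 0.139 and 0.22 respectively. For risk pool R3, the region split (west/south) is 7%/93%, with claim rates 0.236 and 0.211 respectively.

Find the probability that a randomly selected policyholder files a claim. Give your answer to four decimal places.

P(C|R1) = 0.07·0.074 + 0.93·0.053 = 0.00518 + 0.04929 = 0.05447
P(C|R2) = 0.78·0.139 + 0.22·0.22 = 0.10842 + 0.0484 = 0.15682
P(C|R3) = 0.07·0.236 + 0.93·0.211 = 0.01652 + 0.19623 = 0.21275
By total probability over the outer partition,
P(C) = 0.32·0.05447 + 0.41·0.15682 + 0.27·0.21275
      = 0.0174304 + 0.0642962 + 0.0574425 = 0.1391691

P(C) ≈ 0.1392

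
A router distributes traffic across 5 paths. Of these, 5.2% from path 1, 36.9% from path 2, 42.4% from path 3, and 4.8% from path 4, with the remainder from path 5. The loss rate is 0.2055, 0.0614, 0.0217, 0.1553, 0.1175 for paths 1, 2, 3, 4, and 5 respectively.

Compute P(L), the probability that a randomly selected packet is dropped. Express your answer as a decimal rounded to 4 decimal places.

P(5) = 1 − (0.052 + 0.369 + 0.424 + 0.048) = 0.107.
By the law of total probability,
P(L) = P(L|1)·P(1) + P(L|2)·P(2) + P(L|3)·P(3) + P(L|4)·P(4) + P(L|5)·P(5)
      = 0.2055·0.052 + 0.0614·0.369 + 0.0217·0.424 + 0.1553·0.048 + 0.1175·0.107
      = 0.010686 + 0.0226566 + 0.0092008 + 0.0074544 + 0.0125725 = 0.0625703

0.0626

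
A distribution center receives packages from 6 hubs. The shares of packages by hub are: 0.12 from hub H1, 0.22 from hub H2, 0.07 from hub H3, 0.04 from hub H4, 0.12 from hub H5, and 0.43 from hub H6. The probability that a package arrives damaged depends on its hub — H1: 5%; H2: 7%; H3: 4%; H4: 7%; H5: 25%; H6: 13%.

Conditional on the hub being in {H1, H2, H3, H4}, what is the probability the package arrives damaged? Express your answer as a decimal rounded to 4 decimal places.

Let S = {H1, H2, H3, H4}.
P(S) = 0.12 + 0.22 + 0.07 + 0.04 = 0.45.
P(D ∩ S) = 0.05·0.12 + 0.07·0.22 + 0.04·0.07 + 0.07·0.04 = 0.006 + 0.0154 + 0.0028 + 0.0028 = 0.027.
P(D | S) = 0.027 / 0.45 = 0.060000…

0.0600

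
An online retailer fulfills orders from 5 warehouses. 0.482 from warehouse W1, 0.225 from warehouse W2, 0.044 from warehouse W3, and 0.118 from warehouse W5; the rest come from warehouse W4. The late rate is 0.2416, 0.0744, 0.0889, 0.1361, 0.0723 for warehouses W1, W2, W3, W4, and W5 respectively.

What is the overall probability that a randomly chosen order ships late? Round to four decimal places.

0.1635

P(W4) = 1 − (0.482 + 0.225 + 0.044 + 0.118) = 0.131.
By the law of total probability,
P(L) = P(L|W1)·P(W1) + P(L|W2)·P(W2) + P(L|W3)·P(W3) + P(L|W4)·P(W4) + P(L|W5)·P(W5)
      = 0.2416·0.482 + 0.0744·0.225 + 0.0889·0.044 + 0.1361·0.131 + 0.0723·0.118
      = 0.1164512 + 0.01674 + 0.0039116 + 0.0178291 + 0.0085314 = 0.1634633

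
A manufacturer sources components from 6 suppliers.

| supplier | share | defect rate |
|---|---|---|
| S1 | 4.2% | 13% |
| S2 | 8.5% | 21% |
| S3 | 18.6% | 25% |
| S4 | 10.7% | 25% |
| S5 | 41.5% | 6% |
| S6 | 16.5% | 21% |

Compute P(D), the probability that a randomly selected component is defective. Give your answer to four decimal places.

P(D) = P(D|S1)·P(S1) + P(D|S2)·P(S2) + P(D|S3)·P(S3) + P(D|S4)·P(S4) + P(D|S5)·P(S5) + P(D|S6)·P(S6)
      = 0.13·0.042 + 0.21·0.085 + 0.25·0.186 + 0.25·0.107 + 0.06·0.415 + 0.21·0.165
      = 0.00546 + 0.01785 + 0.0465 + 0.02675 + 0.0249 + 0.03465 = 0.15611

0.1561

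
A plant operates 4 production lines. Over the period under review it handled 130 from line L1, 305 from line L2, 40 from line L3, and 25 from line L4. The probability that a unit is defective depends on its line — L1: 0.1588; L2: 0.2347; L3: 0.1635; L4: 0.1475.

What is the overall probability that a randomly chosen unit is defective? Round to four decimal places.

Total: 130 + 305 + 40 + 25 = 500.
P(L1) = 130/500 = 0.26. P(L2) = 305/500 = 0.61. P(L3) = 40/500 = 0.08. P(L4) = 25/500 = 0.05.
Summing over the partition,
P(D) = P(D|L1)·P(L1) + P(D|L2)·P(L2) + P(D|L3)·P(L3) + P(D|L4)·P(L4)
      = 0.1588·0.26 + 0.2347·0.61 + 0.1635·0.08 + 0.1475·0.05
      = 0.041288 + 0.143167 + 0.01308 + 0.007375 = 0.20491

P(D) ≈ 0.2049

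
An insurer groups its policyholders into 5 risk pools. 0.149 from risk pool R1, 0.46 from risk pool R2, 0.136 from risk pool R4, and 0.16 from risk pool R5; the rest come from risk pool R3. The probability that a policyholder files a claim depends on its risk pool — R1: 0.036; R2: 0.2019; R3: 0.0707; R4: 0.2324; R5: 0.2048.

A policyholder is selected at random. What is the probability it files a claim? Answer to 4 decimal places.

P(C) ≈ 0.1693

P(R3) = 1 − (0.149 + 0.46 + 0.136 + 0.16) = 0.095.
P(C) = P(C|R1)·P(R1) + P(C|R2)·P(R2) + P(C|R3)·P(R3) + P(C|R4)·P(R4) + P(C|R5)·P(R5)
      = 0.036·0.149 + 0.2019·0.46 + 0.0707·0.095 + 0.2324·0.136 + 0.2048·0.16
      = 0.005364 + 0.092874 + 0.0067165 + 0.0316064 + 0.032768 = 0.1693289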